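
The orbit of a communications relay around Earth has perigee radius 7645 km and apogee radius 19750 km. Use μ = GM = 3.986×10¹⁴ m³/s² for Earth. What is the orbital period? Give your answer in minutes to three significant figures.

T ≈ 266 minutes

Semi-major axis a = (r_p + r_a)/2 = (7645.0 + 19750)/2 = 13698 km = 1.370×10⁷ m.
By Kepler's third law T = 2π√(a³/μ) = 2π × 2.539×10³ = 1.595×10⁴ s.
= 265.9 minutes.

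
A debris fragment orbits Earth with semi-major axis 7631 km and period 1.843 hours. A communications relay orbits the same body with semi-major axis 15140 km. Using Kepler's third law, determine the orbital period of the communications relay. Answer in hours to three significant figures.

Kepler's third law: T² ∝ a³, so T₂ = T₁ (a₂/a₁)^(3/2).
a₂/a₁ = 1.984, (a₂/a₁)^(3/2) = 2.795.
T₂ = 1.843 × 2.795 = 5.150 hours.

T₂ ≈ 5.15 hours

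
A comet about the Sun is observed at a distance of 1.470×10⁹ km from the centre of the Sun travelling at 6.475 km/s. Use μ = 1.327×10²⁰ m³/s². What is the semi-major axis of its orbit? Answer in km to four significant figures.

r = 1.470×10¹² m.
Vis-viva rearranged: 1/a = 2/r − v²/μ = 1.361×10⁻¹² − 3.159×10⁻¹³ = 1.045×10⁻¹² m⁻¹.
a = 9.573×10¹¹ m = 9.5730×10⁸ km.

a ≈ 9.573×10⁸ km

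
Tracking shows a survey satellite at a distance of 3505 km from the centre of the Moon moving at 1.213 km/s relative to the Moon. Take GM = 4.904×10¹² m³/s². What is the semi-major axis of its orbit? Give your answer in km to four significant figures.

a ≈ 3696 km

r = 3.505×10⁶ m.
Specific orbital energy ε = v²/2 − μ/r = (1213)²/2 − 4.904×10¹²/3.505×10⁶ = -6.635×10⁵ J/kg.
Since ε = −μ/(2a), a = −μ/(2ε) = 3.696×10⁶ m = 3695.8 km.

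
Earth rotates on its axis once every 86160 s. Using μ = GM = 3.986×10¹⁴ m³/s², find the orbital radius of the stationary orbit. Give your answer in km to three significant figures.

A synchronous orbit has period T, so by Kepler's third law a = (μT²/4π²)^(1/3).
μT²/4π² = 3.986×10¹⁴ × (8.616×10⁴)² / 39.48 = 7.495×10²² m³.
a = 4.216×10⁷ m = 42163 km.

r_sync ≈ 42200 km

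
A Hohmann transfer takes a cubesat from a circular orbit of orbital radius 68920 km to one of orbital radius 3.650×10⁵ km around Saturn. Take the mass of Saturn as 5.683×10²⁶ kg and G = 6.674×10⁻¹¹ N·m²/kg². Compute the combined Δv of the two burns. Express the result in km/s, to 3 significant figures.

μ = GM = 6.674×10⁻¹¹ × 5.683×10²⁶ = 3.793×10¹⁶ m³/s².
r₁ = 68920 km = 6.892×10⁷ m.
r₂ = 3.650×10⁵ km = 3.650×10⁸ m.
Transfer ellipse a_t = (r₁ + r₂)/2 = 2.170×10⁸ m.
At r₁: circular v_c1 = √(μ/r₁) = 23460 m/s; transfer-perikrone v_p = √[μ(2/r₁ − 1/a_t)] = 30430 m/s.
Δv₁ = v_p − v_c1 = 6968 m/s.
At r₂: circular v_c2 = √(μ/r₂) = 10190 m/s; transfer-apokrone v_a = √[μ(2/r₂ − 1/a_t)] = 5745 m/s.
Δv₂ = v_c2 − v_a = 4448 m/s.
Total Δv = Δv₁ + Δv₂ = 11420 m/s = 11.42 km/s.

Δv_total ≈ 11.4 km/s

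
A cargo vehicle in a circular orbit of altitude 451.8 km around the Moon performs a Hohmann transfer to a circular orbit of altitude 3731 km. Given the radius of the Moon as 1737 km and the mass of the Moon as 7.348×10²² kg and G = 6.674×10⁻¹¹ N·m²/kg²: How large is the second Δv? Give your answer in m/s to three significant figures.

Δv ≈ 231 m/s

μ = GM = 6.674×10⁻¹¹ × 7.348×10²² = 4.904×10¹² m³/s².
r₁ = 1737 + 451.8 = 2188.8 km = 2.1888×10⁶ m.
r₂ = 1737 + 3731 = 5468.0 km = 5.4680×10⁶ m.
Transfer ellipse a_t = (r₁ + r₂)/2 = 3.828×10⁶ m.
At r₁: circular v_c1 = √(μ/r₁) = 1497 m/s; transfer-perilune v_p = √[μ(2/r₁ − 1/a_t)] = 1789 m/s.
At r₂: circular v_c2 = √(μ/r₂) = 947.0 m/s; transfer-apolune v_a = √[μ(2/r₂ − 1/a_t)] = 716.1 m/s.
Δv₂ = v_c2 − v_a = 231.0 m/s.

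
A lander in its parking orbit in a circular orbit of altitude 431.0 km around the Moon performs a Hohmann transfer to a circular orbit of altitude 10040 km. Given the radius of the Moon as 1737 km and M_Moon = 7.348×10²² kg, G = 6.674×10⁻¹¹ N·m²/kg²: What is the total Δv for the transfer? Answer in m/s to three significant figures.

Δv_total ≈ 736 m/s

μ = GM = 6.674×10⁻¹¹ × 7.348×10²² = 4.904×10¹² m³/s².
r₁ = 1737 + 431.0 = 2168.0 km = 2.1680×10⁶ m.
r₂ = 1737 + 10040 = 11777 km = 1.1777×10⁷ m.
Transfer ellipse a_t = (r₁ + r₂)/2 = 6.972×10⁶ m.
At r₁: circular v_c1 = √(μ/r₁) = 1504 m/s; transfer-perilune v_p = √[μ(2/r₁ − 1/a_t)] = 1955 m/s.
Δv₁ = v_p − v_c1 = 450.7 m/s.
At r₂: circular v_c2 = √(μ/r₂) = 645.3 m/s; transfer-apolune v_a = √[μ(2/r₂ − 1/a_t)] = 359.8 m/s.
Δv₂ = v_c2 − v_a = 285.5 m/s.
Total Δv = Δv₁ + Δv₂ = 736.1 m/s.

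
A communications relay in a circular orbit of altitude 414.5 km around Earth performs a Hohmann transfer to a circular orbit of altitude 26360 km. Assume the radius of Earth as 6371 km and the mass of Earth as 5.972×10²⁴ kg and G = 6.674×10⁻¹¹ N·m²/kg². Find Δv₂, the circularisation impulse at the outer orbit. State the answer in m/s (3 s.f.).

μ = GM = 6.674×10⁻¹¹ × 5.972×10²⁴ = 3.986×10¹⁴ m³/s².
r₁ = 6371 + 414.5 = 6785.5 km = 6.7855×10⁶ m.
r₂ = 6371 + 26360 = 32731 km = 3.2731×10⁷ m.
Transfer ellipse a_t = (r₁ + r₂)/2 = 1.976×10⁷ m.
At r₁: circular v_c1 = √(μ/r₁) = 7664 m/s; transfer-perigee v_p = √[μ(2/r₁ − 1/a_t)] = 9864 m/s.
At r₂: circular v_c2 = √(μ/r₂) = 3490 m/s; transfer-apogee v_a = √[μ(2/r₂ − 1/a_t)] = 2045 m/s.
Δv₂ = v_c2 − v_a = 1445 m/s.

Δv ≈ 1440 m/s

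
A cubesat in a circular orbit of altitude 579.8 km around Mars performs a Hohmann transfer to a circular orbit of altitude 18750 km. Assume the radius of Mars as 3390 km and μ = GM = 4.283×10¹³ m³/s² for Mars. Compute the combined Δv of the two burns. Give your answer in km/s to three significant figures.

Δv_total ≈ 1.62 km/s

r₁ = 3390 + 579.8 = 3969.8 km = 3.9698×10⁶ m.
r₂ = 3390 + 18750 = 22140 km = 2.2140×10⁷ m.
Transfer ellipse a_t = (r₁ + r₂)/2 = 1.305×10⁷ m.
At r₁: circular v_c1 = √(μ/r₁) = 3285 m/s; transfer-periapsis v_p = √[μ(2/r₁ − 1/a_t)] = 4278 m/s.
Δv₁ = v_p − v_c1 = 992.9 m/s.
At r₂: circular v_c2 = √(μ/r₂) = 1391 m/s; transfer-apoapsis v_a = √[μ(2/r₂ − 1/a_t)] = 767.0 m/s.
Δv₂ = v_c2 − v_a = 623.9 m/s.
Total Δv = Δv₁ + Δv₂ = 1617 m/s = 1.617 km/s.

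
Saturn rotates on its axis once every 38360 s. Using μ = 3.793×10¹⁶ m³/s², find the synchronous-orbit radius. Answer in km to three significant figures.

r_sync ≈ 1.12×10⁵ km

A synchronous orbit has period T, so by Kepler's third law a = (μT²/4π²)^(1/3).
μT²/4π² = 3.793×10¹⁶ × (3.836×10⁴)² / 39.48 = 1.414×10²⁴ m³.
a = 1.122×10⁸ m = 1.1223×10⁵ km.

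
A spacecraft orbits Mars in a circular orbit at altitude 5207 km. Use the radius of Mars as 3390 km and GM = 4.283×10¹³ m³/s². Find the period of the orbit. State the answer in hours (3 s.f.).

T ≈ 6.72 hours

r = 3390 + 5207 = 8597.0 km = 8.5970×10⁶ m.
Kepler's third law: T = 2π√(r³/μ) = 2π√((8.597×10⁶)³ / 4.283×10¹³).
r³/μ = 1.484×10⁷ s², so T = 2π × 3.852×10³ = 2.420×10⁴ s.
Converting: 2.420×10⁴ s ÷ 3600 = 6.722 hours.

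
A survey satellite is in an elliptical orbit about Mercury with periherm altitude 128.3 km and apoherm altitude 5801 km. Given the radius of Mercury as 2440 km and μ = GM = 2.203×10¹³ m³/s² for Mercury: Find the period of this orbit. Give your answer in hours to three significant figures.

r_p = 2440 + 128.3 = 2568.3 km = 2.5683×10⁶ m.
r_a = 2440 + 5801 = 8241.0 km = 8.2410×10⁶ m.
Semi-major axis a = (r_p + r_a)/2 = (2568.3 + 8241.0)/2 = 5404.6 km = 5.405×10⁶ m.
By Kepler's third law T = 2π√(a³/μ) = 2π × 2.677×10³ = 1.682×10⁴ s.
= 4.672 hours.

T ≈ 4.67 hours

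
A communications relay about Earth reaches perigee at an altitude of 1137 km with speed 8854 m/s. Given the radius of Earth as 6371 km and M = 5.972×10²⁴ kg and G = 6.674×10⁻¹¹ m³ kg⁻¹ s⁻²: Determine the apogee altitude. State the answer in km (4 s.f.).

μ = GM = 6.674×10⁻¹¹ × 5.972×10²⁴ = 3.986×10¹⁴ m³/s².
r_p = 6371 + 1137 = 7508.0 km = 7.508×10⁶ m.
Specific energy ε = v²/2 − μ/r = -1.389×10⁷ J/kg, so a = −μ/(2ε) = 1.435×10⁷ m.
The apsides satisfy r_p + r_a = 2a, so the apogee radius is 2a − r_p = 2.119×10⁷ m = 21188 km.
Apogee altitude = 21188 − 6371 = 14817 km.

apogee altitude ≈ 14820 km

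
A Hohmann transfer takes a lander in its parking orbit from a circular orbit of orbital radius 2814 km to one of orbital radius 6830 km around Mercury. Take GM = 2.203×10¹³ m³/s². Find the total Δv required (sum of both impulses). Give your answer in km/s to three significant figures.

r₁ = 2814 km = 2.814×10⁶ m.
r₂ = 6830 km = 6.830×10⁶ m.
Transfer ellipse a_t = (r₁ + r₂)/2 = 4.822×10⁶ m.
At r₁: circular v_c1 = √(μ/r₁) = 2798 m/s; transfer-periherm v_p = √[μ(2/r₁ − 1/a_t)] = 3330 m/s.
Δv₁ = v_p − v_c1 = 532.0 m/s.
At r₂: circular v_c2 = √(μ/r₂) = 1796 m/s; transfer-apoherm v_a = √[μ(2/r₂ − 1/a_t)] = 1372 m/s.
Δv₂ = v_c2 − v_a = 424.0 m/s.
Total Δv = Δv₁ + Δv₂ = 956.0 m/s = 0.956 km/s.

Δv_total ≈ 0.956 km/s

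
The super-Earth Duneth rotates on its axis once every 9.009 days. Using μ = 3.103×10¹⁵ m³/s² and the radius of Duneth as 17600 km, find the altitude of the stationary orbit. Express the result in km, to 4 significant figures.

T = 9.009 days = 7.784×10⁵ s.
A synchronous orbit has period T, so by Kepler's third law a = (μT²/4π²)^(1/3).
μT²/4π² = 3.103×10¹⁵ × (7.784×10⁵)² / 39.48 = 4.762×10²⁵ m³.
a = 3.625×10⁸ m = 3.6247×10⁵ km.
Altitude h = a − R = 3.6247×10⁵ − 17600 = 3.4487×10⁵ km.

h_sync ≈ 3.449×10⁵ km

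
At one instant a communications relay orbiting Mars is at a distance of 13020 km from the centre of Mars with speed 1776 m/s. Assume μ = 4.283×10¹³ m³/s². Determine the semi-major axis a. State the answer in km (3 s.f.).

a ≈ 12500 km

r = 1.302×10⁷ m.
Specific orbital energy ε = v²/2 − μ/r = (1776)²/2 − 4.283×10¹³/1.302×10⁷ = -1.712×10⁶ J/kg.
Since ε = −μ/(2a), a = −μ/(2ε) = 1.251×10⁷ m = 12505 km.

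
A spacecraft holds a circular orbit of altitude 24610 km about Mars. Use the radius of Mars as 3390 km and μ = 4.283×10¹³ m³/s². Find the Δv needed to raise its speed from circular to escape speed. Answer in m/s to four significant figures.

Δv ≈ 512.3 m/s

r = 3390 + 24610 = 28000 km = 2.8000×10⁷ m.
Circular speed v_c = √(μ/r) = 1237 m/s.
Escape speed v_esc = √(2μ/r) = √2 × v_c = 1749 m/s.
Δv = v_esc − v_c = 512.3 m/s.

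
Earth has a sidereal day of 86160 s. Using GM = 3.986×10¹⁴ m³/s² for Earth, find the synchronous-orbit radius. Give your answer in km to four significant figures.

A synchronous orbit has period T, so by Kepler's third law a = (μT²/4π²)^(1/3).
μT²/4π² = 3.986×10¹⁴ × (8.616×10⁴)² / 39.48 = 7.495×10²² m³.
a = 4.216×10⁷ m = 42163 km.

r_sync ≈ 42160 km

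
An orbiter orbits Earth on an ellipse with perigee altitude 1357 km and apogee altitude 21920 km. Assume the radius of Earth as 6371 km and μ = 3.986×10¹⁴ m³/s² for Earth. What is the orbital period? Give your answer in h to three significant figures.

r_p = 6371 + 1357 = 7728.0 km = 7.7280×10⁶ m.
r_a = 6371 + 21920 = 28291 km = 2.8291×10⁷ m.
Semi-major axis a = (r_p + r_a)/2 = (7728.0 + 28291)/2 = 18010 km = 1.801×10⁷ m.
By Kepler's third law T = 2π√(a³/μ) = 2π × 3.828×10³ = 2.405×10⁴ s.
= 6.681 h.

T ≈ 6.68 h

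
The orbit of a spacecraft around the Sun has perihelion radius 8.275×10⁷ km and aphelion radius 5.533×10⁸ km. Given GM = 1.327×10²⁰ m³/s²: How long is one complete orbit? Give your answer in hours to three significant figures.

Semi-major axis a = (r_p + r_a)/2 = (8.2750×10⁷ + 5.5330×10⁸)/2 = 3.1802×10⁸ km = 3.180×10¹¹ m.
By Kepler's third law T = 2π√(a³/μ) = 2π × 1.557×10⁷ = 9.782×10⁷ s.
= 27170 hours.

T ≈ 27200 hours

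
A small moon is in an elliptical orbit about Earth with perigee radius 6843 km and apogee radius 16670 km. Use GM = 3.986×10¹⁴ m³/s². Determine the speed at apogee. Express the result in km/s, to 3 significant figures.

Semi-major axis a = (r_p + r_a)/2 = 11756 km = 1.176×10⁷ m.
Vis-viva: v² = μ(2/r − 1/a) = 3.986×10¹⁴ × (1.200×10⁻⁷ − 8.506×10⁻⁸) = 1.392×10⁷ m²/s².
v = 3731 m/s = 3.731 km/s.

v ≈ 3.73 km/s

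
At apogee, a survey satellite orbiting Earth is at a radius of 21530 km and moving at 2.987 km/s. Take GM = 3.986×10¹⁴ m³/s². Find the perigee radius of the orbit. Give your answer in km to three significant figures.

perigee radius ≈ 6830 km

r_a = 2.153×10⁷ m.
Specific energy ε = v²/2 − μ/r = -1.405×10⁷ J/kg, so a = −μ/(2ε) = 1.418×10⁷ m.
The apsides satisfy r_p + r_a = 2a, so the perigee radius is 2a − r_a = 6.835×10⁶ m = 6834.8 km.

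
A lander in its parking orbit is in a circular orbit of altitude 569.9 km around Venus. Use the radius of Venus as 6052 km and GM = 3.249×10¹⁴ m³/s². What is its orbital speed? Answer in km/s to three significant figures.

r = 6052 + 569.9 = 6621.9 km = 6.6219×10⁶ m.
For a circular orbit v = √(μ/r) = √(3.249×10¹⁴ / 6.622×10⁶) = √(4.906×10⁷) = 7005 m/s.
That is 7.005 km/s.

v ≈ 7.00 km/s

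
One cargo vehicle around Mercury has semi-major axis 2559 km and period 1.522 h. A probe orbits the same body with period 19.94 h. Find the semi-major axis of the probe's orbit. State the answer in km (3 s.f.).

a₂ ≈ 14200 km

Kepler's third law: a³ ∝ T², so a₂ = a₁ (T₂/T₁)^(2/3).
T₂/T₁ = 13.10, (T₂/T₁)^(2/3) = 5.557.
a₂ = 2559 × 5.557 = 14220 km.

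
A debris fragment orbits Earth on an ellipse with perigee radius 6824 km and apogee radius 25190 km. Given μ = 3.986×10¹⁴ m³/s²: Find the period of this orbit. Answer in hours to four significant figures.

T ≈ 5.599 hours

Semi-major axis a = (r_p + r_a)/2 = (6824.0 + 25190)/2 = 16007 km = 1.601×10⁷ m.
By Kepler's third law T = 2π√(a³/μ) = 2π × 3.208×10³ = 2.015×10⁴ s.
= 5.599 hours.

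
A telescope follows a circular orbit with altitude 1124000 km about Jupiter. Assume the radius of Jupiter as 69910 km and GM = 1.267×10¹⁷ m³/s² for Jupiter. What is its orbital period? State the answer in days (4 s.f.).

r = 69910 + 1124000 = 1193900 km = 1.1939×10⁹ m.
Kepler's third law: T = 2π√(r³/μ) = 2π√((1.194×10⁹)³ / 1.267×10¹⁷).
r³/μ = 1.343×10¹⁰ s², so T = 2π × 1.159×10⁵ = 7.282×10⁵ s.
Converting: 7.282×10⁵ s ÷ 86400 = 8.428 days.

T ≈ 8.428 days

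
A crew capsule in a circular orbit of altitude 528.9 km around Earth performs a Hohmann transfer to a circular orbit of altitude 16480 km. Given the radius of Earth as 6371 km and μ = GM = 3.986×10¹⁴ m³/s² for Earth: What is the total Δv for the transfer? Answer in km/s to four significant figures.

Δv_total ≈ 3.152 km/s

r₁ = 6371 + 528.9 = 6899.9 km = 6.8999×10⁶ m.
r₂ = 6371 + 16480 = 22851 km = 2.2851×10⁷ m.
Transfer ellipse a_t = (r₁ + r₂)/2 = 1.488×10⁷ m.
At r₁: circular v_c1 = √(μ/r₁) = 7601 m/s; transfer-perigee v_p = √[μ(2/r₁ − 1/a_t)] = 9420 m/s.
Δv₁ = v_p − v_c1 = 1820 m/s.
At r₂: circular v_c2 = √(μ/r₂) = 4177 m/s; transfer-apogee v_a = √[μ(2/r₂ − 1/a_t)] = 2844 m/s.
Δv₂ = v_c2 − v_a = 1332 m/s.
Total Δv = Δv₁ + Δv₂ = 3152 m/s = 3.152 km/s.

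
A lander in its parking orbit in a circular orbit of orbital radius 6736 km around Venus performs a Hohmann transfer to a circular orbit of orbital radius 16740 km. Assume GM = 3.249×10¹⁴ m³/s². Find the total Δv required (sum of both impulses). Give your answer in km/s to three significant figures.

r₁ = 6736 km = 6.736×10⁶ m.
r₂ = 16740 km = 1.674×10⁷ m.
Transfer ellipse a_t = (r₁ + r₂)/2 = 1.174×10⁷ m.
At r₁: circular v_c1 = √(μ/r₁) = 6945 m/s; transfer-periapsis v_p = √[μ(2/r₁ − 1/a_t)] = 8294 m/s.
Δv₁ = v_p − v_c1 = 1349 m/s.
At r₂: circular v_c2 = √(μ/r₂) = 4406 m/s; transfer-apoapsis v_a = √[μ(2/r₂ − 1/a_t)] = 3337 m/s.
Δv₂ = v_c2 − v_a = 1068 m/s.
Total Δv = Δv₁ + Δv₂ = 2417 m/s = 2.417 km/s.

Δv_total ≈ 2.42 km/s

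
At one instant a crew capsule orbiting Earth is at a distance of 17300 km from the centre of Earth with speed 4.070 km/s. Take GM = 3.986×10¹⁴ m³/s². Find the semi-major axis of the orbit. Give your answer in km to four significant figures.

r = 1.730×10⁷ m.
Specific orbital energy ε = v²/2 − μ/r = (4070)²/2 − 3.986×10¹⁴/1.730×10⁷ = -1.476×10⁷ J/kg.
Since ε = −μ/(2a), a = −μ/(2ε) = 1.350×10⁷ m = 13505 km.

a ≈ 13500 km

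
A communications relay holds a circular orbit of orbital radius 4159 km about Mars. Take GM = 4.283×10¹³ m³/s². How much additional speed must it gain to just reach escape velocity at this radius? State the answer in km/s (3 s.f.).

r = 4159 km = 4.159×10⁶ m.
Circular speed v_c = √(μ/r) = 3209 m/s.
Escape speed v_esc = √(2μ/r) = √2 × v_c = 4538 m/s.
Δv = v_esc − v_c = 1329 m/s = 1.329 km/s.

Δv ≈ 1.33 km/s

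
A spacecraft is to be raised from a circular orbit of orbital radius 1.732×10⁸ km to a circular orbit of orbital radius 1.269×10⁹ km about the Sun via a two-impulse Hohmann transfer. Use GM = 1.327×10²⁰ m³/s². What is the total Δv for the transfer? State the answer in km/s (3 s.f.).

Δv_total ≈ 14.3 km/s

r₁ = 1.732×10⁸ km = 1.732×10¹¹ m.
r₂ = 1.269×10⁹ km = 1.269×10¹² m.
Transfer ellipse a_t = (r₁ + r₂)/2 = 7.211×10¹¹ m.
At r₁: circular v_c1 = √(μ/r₁) = 27680 m/s; transfer-perihelion v_p = √[μ(2/r₁ − 1/a_t)] = 36720 m/s.
Δv₁ = v_p − v_c1 = 9040 m/s.
At r₂: circular v_c2 = √(μ/r₂) = 10230 m/s; transfer-aphelion v_a = √[μ(2/r₂ − 1/a_t)] = 5012 m/s.
Δv₂ = v_c2 − v_a = 5214 m/s.
Total Δv = Δv₁ + Δv₂ = 14250 m/s = 14.25 km/s.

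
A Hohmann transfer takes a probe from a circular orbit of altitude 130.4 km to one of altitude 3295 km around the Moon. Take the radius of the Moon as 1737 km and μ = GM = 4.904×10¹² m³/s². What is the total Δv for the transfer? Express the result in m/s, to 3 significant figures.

Δv_total ≈ 598 m/s

r₁ = 1737 + 130.4 = 1867.4 km = 1.8674×10⁶ m.
r₂ = 1737 + 3295 = 5032.0 km = 5.0320×10⁶ m.
Transfer ellipse a_t = (r₁ + r₂)/2 = 3.450×10⁶ m.
At r₁: circular v_c1 = √(μ/r₁) = 1621 m/s; transfer-perilune v_p = √[μ(2/r₁ − 1/a_t)] = 1957 m/s.
Δv₁ = v_p − v_c1 = 336.7 m/s.
At r₂: circular v_c2 = √(μ/r₂) = 987.2 m/s; transfer-apolune v_a = √[μ(2/r₂ − 1/a_t)] = 726.3 m/s.
Δv₂ = v_c2 − v_a = 260.9 m/s.
Total Δv = Δv₁ + Δv₂ = 597.5 m/s.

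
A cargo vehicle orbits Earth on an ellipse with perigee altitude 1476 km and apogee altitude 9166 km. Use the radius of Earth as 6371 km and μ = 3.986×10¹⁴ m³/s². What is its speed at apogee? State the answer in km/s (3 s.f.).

v ≈ 4.15 km/s

r_p = 6371 + 1476 = 7847.0 km = 7.8470×10⁶ m.
r_a = 6371 + 9166 = 15537 km = 1.5537×10⁷ m.
Semi-major axis a = (r_p + r_a)/2 = 11692 km = 1.169×10⁷ m.
Vis-viva: v² = μ(2/r − 1/a) = 3.986×10¹⁴ × (1.287×10⁻⁷ − 8.553×10⁻⁸) = 1.722×10⁷ m²/s².
v = 4149 m/s = 4.149 km/s.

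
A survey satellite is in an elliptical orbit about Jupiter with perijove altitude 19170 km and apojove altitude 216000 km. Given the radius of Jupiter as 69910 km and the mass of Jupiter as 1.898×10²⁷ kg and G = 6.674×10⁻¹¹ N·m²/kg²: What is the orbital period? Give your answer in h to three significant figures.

μ = GM = 6.674×10⁻¹¹ × 1.898×10²⁷ = 1.267×10¹⁷ m³/s².
r_p = 69910 + 19170 = 89080 km = 8.9080×10⁷ m.
r_a = 69910 + 216000 = 285910 km = 2.8591×10⁸ m.
Semi-major axis a = (r_p + r_a)/2 = (89080 + 2.8591×10⁵)/2 = 1.8750×10⁵ km = 1.875×10⁸ m.
By Kepler's third law T = 2π√(a³/μ) = 2π × 7.213×10³ = 4.532×10⁴ s.
= 12.59 h.

T ≈ 12.6 h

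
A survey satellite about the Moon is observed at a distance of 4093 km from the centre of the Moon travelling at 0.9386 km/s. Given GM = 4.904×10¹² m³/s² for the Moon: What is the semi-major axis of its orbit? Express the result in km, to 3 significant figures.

r = 4.093×10⁶ m.
Specific orbital energy ε = v²/2 − μ/r = (938.6)²/2 − 4.904×10¹²/4.093×10⁶ = -7.577×10⁵ J/kg.
Since ε = −μ/(2a), a = −μ/(2ε) = 3.236×10⁶ m = 3236.3 km.

a ≈ 3240 km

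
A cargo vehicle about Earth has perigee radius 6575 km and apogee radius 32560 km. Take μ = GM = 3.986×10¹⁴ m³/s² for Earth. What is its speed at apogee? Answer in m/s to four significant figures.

Semi-major axis a = (r_p + r_a)/2 = 19568 km = 1.957×10⁷ m.
Vis-viva: v² = μ(2/r − 1/a) = 3.986×10¹⁴ × (6.143×10⁻⁸ − 5.111×10⁻⁸) = 4.114×10⁶ m²/s².
v = 2028 m/s.

v ≈ 2028 m/s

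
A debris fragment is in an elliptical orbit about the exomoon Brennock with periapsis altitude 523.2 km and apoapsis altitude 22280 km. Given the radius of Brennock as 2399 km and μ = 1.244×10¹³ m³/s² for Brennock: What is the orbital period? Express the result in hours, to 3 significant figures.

r_p = 2399 + 523.2 = 2922.2 km = 2.9222×10⁶ m.
r_a = 2399 + 22280 = 24679 km = 2.4679×10⁷ m.
Semi-major axis a = (r_p + r_a)/2 = (2922.2 + 24679)/2 = 13801 km = 1.380×10⁷ m.
By Kepler's third law T = 2π√(a³/μ) = 2π × 1.454×10⁴ = 9.133×10⁴ s.
= 25.37 hours.

T ≈ 25.4 hours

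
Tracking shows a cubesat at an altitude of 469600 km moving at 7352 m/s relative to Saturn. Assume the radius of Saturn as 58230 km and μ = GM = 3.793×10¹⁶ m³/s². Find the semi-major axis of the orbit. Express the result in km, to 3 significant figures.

r = 58230 + 469600 = 5.2783×10⁵ km = 5.278×10⁸ m.
Specific orbital energy ε = v²/2 − μ/r = (7352)²/2 − 3.793×10¹⁶/5.278×10⁸ = -4.483×10⁷ J/kg.
Since ε = −μ/(2a), a = −μ/(2ε) = 4.230×10⁸ m = 4.2300×10⁵ km.

a ≈ 4.23×10⁵ km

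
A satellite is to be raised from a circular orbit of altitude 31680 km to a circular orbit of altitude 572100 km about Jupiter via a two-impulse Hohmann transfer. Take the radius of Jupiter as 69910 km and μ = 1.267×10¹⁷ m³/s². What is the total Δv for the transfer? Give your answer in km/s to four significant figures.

r₁ = 69910 + 31680 = 101590 km = 1.0159×10⁸ m.
r₂ = 69910 + 572100 = 642010 km = 6.4201×10⁸ m.
Transfer ellipse a_t = (r₁ + r₂)/2 = 3.718×10⁸ m.
At r₁: circular v_c1 = √(μ/r₁) = 35320 m/s; transfer-perijove v_p = √[μ(2/r₁ − 1/a_t)] = 46410 m/s.
Δv₁ = v_p − v_c1 = 11090 m/s.
At r₂: circular v_c2 = √(μ/r₂) = 14050 m/s; transfer-apojove v_a = √[μ(2/r₂ − 1/a_t)] = 7343 m/s.
Δv₂ = v_c2 − v_a = 6705 m/s.
Total Δv = Δv₁ + Δv₂ = 17800 m/s = 17.80 km/s.

Δv_total ≈ 17.80 km/s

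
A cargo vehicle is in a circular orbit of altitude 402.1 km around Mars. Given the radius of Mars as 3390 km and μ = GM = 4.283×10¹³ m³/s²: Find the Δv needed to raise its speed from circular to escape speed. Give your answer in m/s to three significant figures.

r = 3390 + 402.1 = 3792.1 km = 3.7921×10⁶ m.
Circular speed v_c = √(μ/r) = 3361 m/s.
Escape speed v_esc = √(2μ/r) = √2 × v_c = 4753 m/s.
Δv = v_esc − v_c = 1392 m/s.

Δv ≈ 1390 m/s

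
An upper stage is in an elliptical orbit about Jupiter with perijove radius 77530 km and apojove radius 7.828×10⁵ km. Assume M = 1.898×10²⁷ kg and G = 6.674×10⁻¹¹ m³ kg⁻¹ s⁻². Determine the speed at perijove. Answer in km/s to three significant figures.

μ = GM = 6.674×10⁻¹¹ × 1.898×10²⁷ = 1.267×10¹⁷ m³/s².
Semi-major axis a = (r_p + r_a)/2 = 4.3016×10⁵ km = 4.302×10⁸ m.
Vis-viva: v² = μ(2/r − 1/a) = 1.267×10¹⁷ × (2.580×10⁻⁸ − 2.325×10⁻⁹) = 2.973×10⁹ m²/s².
v = 54530 m/s = 54.53 km/s.

v ≈ 54.5 km/s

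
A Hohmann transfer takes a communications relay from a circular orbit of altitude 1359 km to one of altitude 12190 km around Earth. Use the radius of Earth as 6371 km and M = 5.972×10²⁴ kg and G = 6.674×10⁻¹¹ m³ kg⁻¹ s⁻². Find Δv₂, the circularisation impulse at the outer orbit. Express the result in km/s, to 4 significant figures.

Δv ≈ 1.080 km/s

μ = GM = 6.674×10⁻¹¹ × 5.972×10²⁴ = 3.986×10¹⁴ m³/s².
r₁ = 6371 + 1359 = 7730.0 km = 7.7300×10⁶ m.
r₂ = 6371 + 12190 = 18561 km = 1.8561×10⁷ m.
Transfer ellipse a_t = (r₁ + r₂)/2 = 1.315×10⁷ m.
At r₁: circular v_c1 = √(μ/r₁) = 7181 m/s; transfer-perigee v_p = √[μ(2/r₁ − 1/a_t)] = 8532 m/s.
At r₂: circular v_c2 = √(μ/r₂) = 4634 m/s; transfer-apogee v_a = √[μ(2/r₂ − 1/a_t)] = 3553 m/s.
Δv₂ = v_c2 − v_a = 1080 m/s.
= 1.080 km/s.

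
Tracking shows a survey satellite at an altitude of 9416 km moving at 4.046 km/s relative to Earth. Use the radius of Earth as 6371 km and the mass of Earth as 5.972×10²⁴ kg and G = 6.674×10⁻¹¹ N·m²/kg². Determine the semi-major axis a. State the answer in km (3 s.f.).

a ≈ 11700 km

μ = GM = 6.674×10⁻¹¹ × 5.972×10²⁴ = 3.986×10¹⁴ m³/s².
r = 6371 + 9416 = 15787 km = 1.579×10⁷ m.
Vis-viva rearranged: 1/a = 2/r − v²/μ = 1.267×10⁻⁷ − 4.107×10⁻⁸ = 8.561×10⁻⁸ m⁻¹.
a = 1.168×10⁷ m = 11680 km.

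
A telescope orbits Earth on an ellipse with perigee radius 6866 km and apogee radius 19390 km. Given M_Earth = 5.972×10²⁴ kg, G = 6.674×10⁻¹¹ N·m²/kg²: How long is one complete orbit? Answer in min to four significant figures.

μ = GM = 6.674×10⁻¹¹ × 5.972×10²⁴ = 3.986×10¹⁴ m³/s².
Semi-major axis a = (r_p + r_a)/2 = (6866.0 + 19390)/2 = 13128 km = 1.313×10⁷ m.
By Kepler's third law T = 2π√(a³/μ) = 2π × 2.383×10³ = 1.497×10⁴ s.
= 249.5 min.

T ≈ 249.5 min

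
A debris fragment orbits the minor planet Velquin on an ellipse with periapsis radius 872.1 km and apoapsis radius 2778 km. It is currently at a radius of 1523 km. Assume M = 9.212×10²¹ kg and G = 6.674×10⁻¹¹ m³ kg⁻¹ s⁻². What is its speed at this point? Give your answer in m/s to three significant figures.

v ≈ 686 m/s

μ = GM = 6.674×10⁻¹¹ × 9.212×10²¹ = 6.148×10¹¹ m³/s².
Semi-major axis a = (r_p + r_a)/2 = 1825.0 km = 1.825×10⁶ m.
Vis-viva: v² = μ(2/r − 1/a) = 6.148×10¹¹ × (1.313×10⁻⁶ − 5.479×10⁻⁷) = 4.705×10⁵ m²/s².
v = 685.9 m/s.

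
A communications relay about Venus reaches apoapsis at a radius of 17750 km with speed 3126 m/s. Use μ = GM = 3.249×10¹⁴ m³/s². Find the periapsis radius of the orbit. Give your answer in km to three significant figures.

r_a = 1.775×10⁷ m.
Specific energy ε = v²/2 − μ/r = -1.342×10⁷ J/kg, so a = −μ/(2ε) = 1.211×10⁷ m.
The apsides satisfy r_p + r_a = 2a, so the periapsis radius is 2a − r_a = 6.463×10⁶ m = 6463.2 km.

periapsis radius ≈ 6460 km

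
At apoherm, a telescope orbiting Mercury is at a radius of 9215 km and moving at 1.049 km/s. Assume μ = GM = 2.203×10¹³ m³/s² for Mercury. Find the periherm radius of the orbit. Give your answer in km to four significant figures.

periherm radius ≈ 2755 km

r_a = 9.215×10⁶ m.
Specific energy ε = v²/2 − μ/r = -1.840×10⁶ J/kg, so a = −μ/(2ε) = 5.985×10⁶ m.
The apsides satisfy r_p + r_a = 2a, so the periherm radius is 2a − r_a = 2.755×10⁶ m = 2754.8 km.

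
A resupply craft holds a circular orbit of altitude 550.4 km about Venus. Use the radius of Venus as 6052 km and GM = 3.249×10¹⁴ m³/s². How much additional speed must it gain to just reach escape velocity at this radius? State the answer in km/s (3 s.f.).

r = 6052 + 550.4 = 6602.4 km = 6.6024×10⁶ m.
Circular speed v_c = √(μ/r) = 7015 m/s.
Escape speed v_esc = √(2μ/r) = √2 × v_c = 9921 m/s.
Δv = v_esc − v_c = 2906 m/s = 2.906 km/s.

Δv ≈ 2.91 km/s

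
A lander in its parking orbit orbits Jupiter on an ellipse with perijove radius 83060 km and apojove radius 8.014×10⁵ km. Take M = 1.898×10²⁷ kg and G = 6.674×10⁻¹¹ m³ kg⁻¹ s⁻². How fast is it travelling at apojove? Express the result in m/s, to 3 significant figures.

μ = GM = 6.674×10⁻¹¹ × 1.898×10²⁷ = 1.267×10¹⁷ m³/s².
Semi-major axis a = (r_p + r_a)/2 = 4.4223×10⁵ km = 4.422×10⁸ m.
Vis-viva: v² = μ(2/r − 1/a) = 1.267×10¹⁷ × (2.496×10⁻⁹ − 2.261×10⁻⁹) = 2.969×10⁷ m²/s².
v = 5449 m/s.

v ≈ 5450 m/s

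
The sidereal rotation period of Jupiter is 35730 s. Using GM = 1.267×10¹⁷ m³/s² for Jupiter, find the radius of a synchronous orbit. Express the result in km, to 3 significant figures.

A synchronous orbit has period T, so by Kepler's third law a = (μT²/4π²)^(1/3).
μT²/4π² = 1.267×10¹⁷ × (3.573×10⁴)² / 39.48 = 4.097×10²⁴ m³.
a = 1.600×10⁸ m = 1.6002×10⁵ km.

r_sync ≈ 1.60×10⁵ km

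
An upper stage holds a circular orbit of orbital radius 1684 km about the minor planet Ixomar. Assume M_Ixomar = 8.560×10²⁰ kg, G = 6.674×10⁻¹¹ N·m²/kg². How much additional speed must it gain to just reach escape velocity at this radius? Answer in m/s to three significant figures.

μ = GM = 6.674×10⁻¹¹ × 8.560×10²⁰ = 5.713×10¹⁰ m³/s².
r = 1684 km = 1.684×10⁶ m.
Circular speed v_c = √(μ/r) = 184.2 m/s.
Escape speed v_esc = √(2μ/r) = √2 × v_c = 260.5 m/s.
Δv = v_esc − v_c = 76.29 m/s.

Δv ≈ 76.3 m/s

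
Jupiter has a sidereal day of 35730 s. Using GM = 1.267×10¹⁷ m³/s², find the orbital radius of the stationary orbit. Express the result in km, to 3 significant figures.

r_sync ≈ 1.60×10⁵ km

A synchronous orbit has period T, so by Kepler's third law a = (μT²/4π²)^(1/3).
μT²/4π² = 1.267×10¹⁷ × (3.573×10⁴)² / 39.48 = 4.097×10²⁴ m³.
a = 1.600×10⁸ m = 1.6002×10⁵ km.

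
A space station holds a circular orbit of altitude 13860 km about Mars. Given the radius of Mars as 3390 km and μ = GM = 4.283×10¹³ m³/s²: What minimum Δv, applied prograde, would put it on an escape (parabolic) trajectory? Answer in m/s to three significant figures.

Δv ≈ 653 m/s

r = 3390 + 13860 = 17250 km = 1.7250×10⁷ m.
Circular speed v_c = √(μ/r) = 1576 m/s.
Escape speed v_esc = √(2μ/r) = √2 × v_c = 2228 m/s.
Δv = v_esc − v_c = 652.7 m/s.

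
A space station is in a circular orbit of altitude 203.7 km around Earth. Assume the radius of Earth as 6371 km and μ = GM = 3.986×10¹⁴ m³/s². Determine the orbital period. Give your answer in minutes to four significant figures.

T ≈ 88.42 minutes

r = 6371 + 203.7 = 6574.7 km = 6.5747×10⁶ m.
Kepler's third law: T = 2π√(r³/μ) = 2π√((6.575×10⁶)³ / 3.986×10¹⁴).
r³/μ = 7.130×10⁵ s², so T = 2π × 8.444×10² = 5.305×10³ s.
Converting: 5.305×10³ s ÷ 60.00 = 88.42 minutes.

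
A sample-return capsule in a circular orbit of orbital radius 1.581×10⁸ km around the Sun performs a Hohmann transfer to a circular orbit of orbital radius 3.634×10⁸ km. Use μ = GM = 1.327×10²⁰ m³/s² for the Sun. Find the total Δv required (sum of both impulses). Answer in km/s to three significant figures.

r₁ = 1.581×10⁸ km = 1.581×10¹¹ m.
r₂ = 3.634×10⁸ km = 3.634×10¹¹ m.
Transfer ellipse a_t = (r₁ + r₂)/2 = 2.608×10¹¹ m.
At r₁: circular v_c1 = √(μ/r₁) = 28970 m/s; transfer-perihelion v_p = √[μ(2/r₁ − 1/a_t)] = 34200 m/s.
Δv₁ = v_p − v_c1 = 5230 m/s.
At r₂: circular v_c2 = √(μ/r₂) = 19110 m/s; transfer-aphelion v_a = √[μ(2/r₂ − 1/a_t)] = 14880 m/s.
Δv₂ = v_c2 − v_a = 4229 m/s.
Total Δv = Δv₁ + Δv₂ = 9460 m/s = 9.460 km/s.

Δv_total ≈ 9.46 km/s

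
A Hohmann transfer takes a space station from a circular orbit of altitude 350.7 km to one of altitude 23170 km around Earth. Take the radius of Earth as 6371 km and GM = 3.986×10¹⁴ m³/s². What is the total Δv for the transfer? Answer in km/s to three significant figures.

r₁ = 6371 + 350.7 = 6721.7 km = 6.7217×10⁶ m.
r₂ = 6371 + 23170 = 29541 km = 2.9541×10⁷ m.
Transfer ellipse a_t = (r₁ + r₂)/2 = 1.813×10⁷ m.
At r₁: circular v_c1 = √(μ/r₁) = 7701 m/s; transfer-perigee v_p = √[μ(2/r₁ − 1/a_t)] = 9829 m/s.
Δv₁ = v_p − v_c1 = 2129 m/s.
At r₂: circular v_c2 = √(μ/r₂) = 3673 m/s; transfer-apogee v_a = √[μ(2/r₂ − 1/a_t)] = 2237 m/s.
Δv₂ = v_c2 − v_a = 1437 m/s.
Total Δv = Δv₁ + Δv₂ = 3565 m/s = 3.565 km/s.

Δv_total ≈ 3.57 km/s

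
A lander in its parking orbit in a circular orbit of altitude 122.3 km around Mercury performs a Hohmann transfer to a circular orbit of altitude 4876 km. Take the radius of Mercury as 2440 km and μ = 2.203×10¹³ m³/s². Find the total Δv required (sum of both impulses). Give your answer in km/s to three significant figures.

r₁ = 2440 + 122.3 = 2562.3 km = 2.5623×10⁶ m.
r₂ = 2440 + 4876 = 7316.0 km = 7.3160×10⁶ m.
Transfer ellipse a_t = (r₁ + r₂)/2 = 4.939×10⁶ m.
At r₁: circular v_c1 = √(μ/r₁) = 2932 m/s; transfer-periherm v_p = √[μ(2/r₁ − 1/a_t)] = 3569 m/s.
Δv₁ = v_p − v_c1 = 636.5 m/s.
At r₂: circular v_c2 = √(μ/r₂) = 1735 m/s; transfer-apoherm v_a = √[μ(2/r₂ − 1/a_t)] = 1250 m/s.
Δv₂ = v_c2 − v_a = 485.4 m/s.
Total Δv = Δv₁ + Δv₂ = 1122 m/s = 1.122 km/s.

Δv_total ≈ 1.12 km/s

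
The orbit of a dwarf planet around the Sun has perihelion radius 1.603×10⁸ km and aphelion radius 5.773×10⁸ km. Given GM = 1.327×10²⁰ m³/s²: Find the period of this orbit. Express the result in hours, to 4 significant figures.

Semi-major axis a = (r_p + r_a)/2 = (1.6030×10⁸ + 5.7730×10⁸)/2 = 3.6880×10⁸ km = 3.688×10¹¹ m.
By Kepler's third law T = 2π√(a³/μ) = 2π × 1.944×10⁷ = 1.222×10⁸ s.
= 33930 hours.

T ≈ 33930 hours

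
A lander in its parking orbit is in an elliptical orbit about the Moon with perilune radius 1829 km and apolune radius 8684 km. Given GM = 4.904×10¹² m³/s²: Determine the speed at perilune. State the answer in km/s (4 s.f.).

v ≈ 2.105 km/s

Semi-major axis a = (r_p + r_a)/2 = 5256.5 km = 5.256×10⁶ m.
Vis-viva: v² = μ(2/r − 1/a) = 4.904×10¹² × (1.093×10⁻⁶ − 1.902×10⁻⁷) = 4.430×10⁶ m²/s².
v = 2105 m/s = 2.105 km/s.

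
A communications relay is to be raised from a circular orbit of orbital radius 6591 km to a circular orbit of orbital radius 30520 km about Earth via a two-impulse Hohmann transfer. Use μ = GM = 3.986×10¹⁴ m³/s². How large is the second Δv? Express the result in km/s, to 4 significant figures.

r₁ = 6591 km = 6.591×10⁶ m.
r₂ = 30520 km = 3.052×10⁷ m.
Transfer ellipse a_t = (r₁ + r₂)/2 = 1.856×10⁷ m.
At r₁: circular v_c1 = √(μ/r₁) = 7777 m/s; transfer-perigee v_p = √[μ(2/r₁ − 1/a_t)] = 9974 m/s.
At r₂: circular v_c2 = √(μ/r₂) = 3614 m/s; transfer-apogee v_a = √[μ(2/r₂ − 1/a_t)] = 2154 m/s.
Δv₂ = v_c2 − v_a = 1460 m/s.
= 1.460 km/s.

Δv ≈ 1.460 km/s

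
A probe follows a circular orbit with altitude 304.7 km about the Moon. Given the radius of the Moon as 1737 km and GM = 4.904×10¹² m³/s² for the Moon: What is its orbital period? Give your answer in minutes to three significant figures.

T ≈ 138 minutes

r = 1737 + 304.7 = 2041.7 km = 2.0417×10⁶ m.
Kepler's third law: T = 2π√(r³/μ) = 2π√((2.042×10⁶)³ / 4.904×10¹²).
r³/μ = 1.736×10⁶ s², so T = 2π × 1.317×10³ = 8.277×10³ s.
Converting: 8.277×10³ s ÷ 60.00 = 138.0 minutes.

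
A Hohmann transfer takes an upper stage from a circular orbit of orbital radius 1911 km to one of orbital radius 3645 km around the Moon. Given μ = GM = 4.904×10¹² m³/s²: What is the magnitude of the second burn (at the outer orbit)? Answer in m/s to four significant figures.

r₁ = 1911 km = 1.911×10⁶ m.
r₂ = 3645 km = 3.645×10⁶ m.
Transfer ellipse a_t = (r₁ + r₂)/2 = 2.778×10⁶ m.
At r₁: circular v_c1 = √(μ/r₁) = 1602 m/s; transfer-perilune v_p = √[μ(2/r₁ − 1/a_t)] = 1835 m/s.
At r₂: circular v_c2 = √(μ/r₂) = 1160 m/s; transfer-apolune v_a = √[μ(2/r₂ − 1/a_t)] = 962.0 m/s.
Δv₂ = v_c2 − v_a = 197.9 m/s.

Δv ≈ 197.9 m/s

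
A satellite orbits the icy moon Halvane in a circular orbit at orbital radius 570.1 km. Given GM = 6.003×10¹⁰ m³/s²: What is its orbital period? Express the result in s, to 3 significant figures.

r = 570.1 km = 5.701×10⁵ m.
Kepler's third law: T = 2π√(r³/μ) = 2π√((5.701×10⁵)³ / 6.003×10¹⁰).
r³/μ = 3.087×10⁶ s², so T = 2π × 1.757×10³ = 1.104×10⁴ s.

T ≈ 11000 s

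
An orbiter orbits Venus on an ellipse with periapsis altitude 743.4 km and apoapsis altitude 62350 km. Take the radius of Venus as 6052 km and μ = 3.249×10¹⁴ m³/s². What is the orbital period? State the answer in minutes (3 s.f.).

r_p = 6052 + 743.4 = 6795.4 km = 6.7954×10⁶ m.
r_a = 6052 + 62350 = 68402 km = 6.8402×10⁷ m.
Semi-major axis a = (r_p + r_a)/2 = (6795.4 + 68402)/2 = 37599 km = 3.760×10⁷ m.
By Kepler's third law T = 2π√(a³/μ) = 2π × 1.279×10⁴ = 8.036×10⁴ s.
= 1339 minutes.

T ≈ 1340 minutes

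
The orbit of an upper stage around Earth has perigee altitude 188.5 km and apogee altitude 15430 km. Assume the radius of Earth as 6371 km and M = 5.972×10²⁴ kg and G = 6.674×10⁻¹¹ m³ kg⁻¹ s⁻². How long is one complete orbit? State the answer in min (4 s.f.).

T ≈ 280.1 min

μ = GM = 6.674×10⁻¹¹ × 5.972×10²⁴ = 3.986×10¹⁴ m³/s².
r_p = 6371 + 188.5 = 6559.5 km = 6.5595×10⁶ m.
r_a = 6371 + 15430 = 21801 km = 2.1801×10⁷ m.
Semi-major axis a = (r_p + r_a)/2 = (6559.5 + 21801)/2 = 14180 km = 1.418×10⁷ m.
By Kepler's third law T = 2π√(a³/μ) = 2π × 2.675×10³ = 1.681×10⁴ s.
= 280.1 min.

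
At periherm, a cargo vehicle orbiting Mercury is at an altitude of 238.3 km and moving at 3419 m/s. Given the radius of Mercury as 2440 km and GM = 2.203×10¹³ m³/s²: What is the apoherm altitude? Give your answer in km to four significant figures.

r_p = 2440 + 238.3 = 2678.3 km = 2.678×10⁶ m.
Specific energy ε = v²/2 − μ/r = -2.381×10⁶ J/kg, so a = −μ/(2ε) = 4.627×10⁶ m.
The apsides satisfy r_p + r_a = 2a, so the apoherm radius is 2a − r_p = 6.576×10⁶ m = 6575.7 km.
Apoherm altitude = 6575.7 − 2440 = 4135.7 km.

apoherm altitude ≈ 4136 km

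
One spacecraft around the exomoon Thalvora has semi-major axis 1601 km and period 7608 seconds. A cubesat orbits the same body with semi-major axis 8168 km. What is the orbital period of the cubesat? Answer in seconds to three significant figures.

Kepler's third law: T² ∝ a³, so T₂ = T₁ (a₂/a₁)^(3/2).
a₂/a₁ = 5.102, (a₂/a₁)^(3/2) = 11.52.
T₂ = 7608 × 11.52 = 87670 seconds.

T₂ ≈ 87700 seconds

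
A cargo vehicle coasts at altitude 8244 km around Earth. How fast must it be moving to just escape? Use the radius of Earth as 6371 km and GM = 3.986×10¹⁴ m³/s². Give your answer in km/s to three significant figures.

r = 6371 + 8244 = 14615 km = 1.4615×10⁷ m.
Escape speed v_esc = √(2μ/r) = √(2 × 3.986×10¹⁴ / 1.462×10⁷) = √(5.455×10⁷) = 7386 m/s.
= 7.386 km/s.

v_esc ≈ 7.39 km/s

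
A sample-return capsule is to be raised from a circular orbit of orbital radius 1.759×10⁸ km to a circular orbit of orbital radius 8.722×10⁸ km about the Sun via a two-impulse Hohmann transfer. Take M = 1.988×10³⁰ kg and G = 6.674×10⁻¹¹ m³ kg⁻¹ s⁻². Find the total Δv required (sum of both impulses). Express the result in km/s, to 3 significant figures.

Δv_total ≈ 13.2 km/s

μ = GM = 6.674×10⁻¹¹ × 1.988×10³⁰ = 1.327×10²⁰ m³/s².
r₁ = 1.759×10⁸ km = 1.759×10¹¹ m.
r₂ = 8.722×10⁸ km = 8.722×10¹¹ m.
Transfer ellipse a_t = (r₁ + r₂)/2 = 5.240×10¹¹ m.
At r₁: circular v_c1 = √(μ/r₁) = 27460 m/s; transfer-perihelion v_p = √[μ(2/r₁ − 1/a_t)] = 35430 m/s.
Δv₁ = v_p − v_c1 = 7967 m/s.
At r₂: circular v_c2 = √(μ/r₂) = 12330 m/s; transfer-aphelion v_a = √[μ(2/r₂ − 1/a_t)] = 7146 m/s.
Δv₂ = v_c2 − v_a = 5188 m/s.
Total Δv = Δv₁ + Δv₂ = 13160 m/s = 13.16 km/s.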